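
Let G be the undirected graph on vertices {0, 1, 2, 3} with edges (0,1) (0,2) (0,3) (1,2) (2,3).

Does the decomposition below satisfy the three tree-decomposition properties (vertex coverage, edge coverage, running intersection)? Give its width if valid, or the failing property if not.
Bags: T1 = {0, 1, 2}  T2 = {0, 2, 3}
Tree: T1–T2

Checking the three conditions: (i) the bags cover all of {0, 1, 2, 3}; (ii) for each edge, some bag contains both endpoints; (iii) the bags containing any fixed vertex form a subtree. All hold, so the decomposition is valid with width 3 − 1 = 2.

Yes; width 2.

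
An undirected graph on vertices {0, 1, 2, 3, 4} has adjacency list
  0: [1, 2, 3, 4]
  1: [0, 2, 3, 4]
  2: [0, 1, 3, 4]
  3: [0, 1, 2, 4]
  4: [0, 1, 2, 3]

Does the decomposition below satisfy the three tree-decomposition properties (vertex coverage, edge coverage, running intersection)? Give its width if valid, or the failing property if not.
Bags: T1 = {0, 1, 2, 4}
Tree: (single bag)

No — vertex 3 appears in no bag.

A tree decomposition must satisfy three properties: every vertex lies in some bag; for every edge, both endpoints lie together in some bag; and for every vertex, the bags containing it form a connected subtree. Here vertex 3 appears in no bag, so the decomposition is invalid.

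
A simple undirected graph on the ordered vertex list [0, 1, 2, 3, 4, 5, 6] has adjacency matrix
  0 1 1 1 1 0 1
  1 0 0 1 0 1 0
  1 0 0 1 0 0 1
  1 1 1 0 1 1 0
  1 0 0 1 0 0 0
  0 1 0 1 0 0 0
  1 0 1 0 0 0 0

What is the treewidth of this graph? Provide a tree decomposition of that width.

The largest bag has 3 vertices, giving width 2; this decomposition certifies tw(G) ≤ 2. On the other hand G contains the 3-clique {0, 1, 3}. A clique must lie in a single bag of any decomposition, so no decomposition can have width below 2. Hence tw(G) = 2 exactly.

Treewidth 2.
One such decomposition:
Bags: B1 = {0, 1, 3}  B2 = {0, 2, 3}  B3 = {1, 3, 5}  B4 = {0, 3, 4}  B5 = {0, 2, 6}
Tree: B1–B2, B1–B3, B1–B4, B2–B5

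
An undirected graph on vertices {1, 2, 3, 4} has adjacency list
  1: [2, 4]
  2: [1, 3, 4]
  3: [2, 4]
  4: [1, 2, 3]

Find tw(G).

2

A width-2 tree decomposition is:
Bags: B1 = {2, 3, 4}  B2 = {1, 2, 4}
Tree: B1–B2
The largest bag has 3 vertices, giving width 2; this decomposition certifies tw(G) ≤ 2. For the lower bound, the 3 vertices {1, 2, 4} are pairwise adjacent, and any tree decomposition puts a clique entirely inside one bag — forcing width ≥ 2. Hence tw(G) = 2 exactly.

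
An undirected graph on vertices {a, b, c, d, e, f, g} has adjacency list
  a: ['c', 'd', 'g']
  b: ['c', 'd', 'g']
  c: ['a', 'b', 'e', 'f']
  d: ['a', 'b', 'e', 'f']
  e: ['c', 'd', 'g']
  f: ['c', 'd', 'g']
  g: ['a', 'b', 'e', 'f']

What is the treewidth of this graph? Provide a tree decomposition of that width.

Treewidth 3.
One such decomposition:
Bags: B1 = {a, c, d, g}  B2 = {c, d, f, g}  B3 = {b, c, d, g}  B4 = {c, d, e, g}
Tree: B1–B2, B2–B3, B3–B4

Every bag has size at most 4, so the width is 4 − 1 = 3 and tw(G) ≤ 3. For the lower bound: the 4 vertex sets {a,g}, {d,f}, {c}, {b} are disjoint, each induces a connected subgraph, and every pair is joined by at least one edge of G. Contracting each set to a single vertex therefore yields K_{4} as a minor, and since treewidth is minor-monotone, tw(G) ≥ tw(K_{4}) = 3. Therefore the treewidth is 3.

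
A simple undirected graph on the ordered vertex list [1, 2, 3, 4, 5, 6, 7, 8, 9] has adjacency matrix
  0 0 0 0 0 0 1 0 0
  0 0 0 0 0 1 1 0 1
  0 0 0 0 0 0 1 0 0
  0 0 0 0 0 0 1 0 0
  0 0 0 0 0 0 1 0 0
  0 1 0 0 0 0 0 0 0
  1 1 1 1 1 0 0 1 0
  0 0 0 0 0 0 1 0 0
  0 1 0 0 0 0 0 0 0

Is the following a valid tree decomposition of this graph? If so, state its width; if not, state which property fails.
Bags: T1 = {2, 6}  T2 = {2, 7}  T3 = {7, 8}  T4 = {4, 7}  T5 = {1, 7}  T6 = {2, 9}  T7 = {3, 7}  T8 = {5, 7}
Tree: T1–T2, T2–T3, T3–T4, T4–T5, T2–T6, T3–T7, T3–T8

Yes; width 1.

Checking the three conditions: (i) the bags cover all of {1, 2, 3, 4, 5, 6, 7, 8, 9}; (ii) for each edge, some bag contains both endpoints; (iii) the bags containing any fixed vertex form a subtree. All hold, so the decomposition is valid with width 2 − 1 = 1.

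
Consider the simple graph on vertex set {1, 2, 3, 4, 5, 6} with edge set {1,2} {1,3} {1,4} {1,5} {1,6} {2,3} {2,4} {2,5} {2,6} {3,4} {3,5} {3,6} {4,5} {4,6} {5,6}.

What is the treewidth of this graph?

5

A width-5 tree decomposition is:
Bags: B1 = {1, 2, 3, 4, 5, 6}
Tree: (single bag)
A single bag containing all 6 vertices is trivially a valid decomposition of width 5. On the other hand G contains the 6-clique {1, 2, 3, 4, 5, 6}. A clique must lie in a single bag of any decomposition, so no decomposition can have width below 5. Combining the bounds, tw(G) = 5.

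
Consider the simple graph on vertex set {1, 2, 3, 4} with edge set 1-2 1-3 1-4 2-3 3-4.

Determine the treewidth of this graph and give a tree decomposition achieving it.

Every bag has size at most 3, so the width is 3 − 1 = 2 and tw(G) ≤ 2. For the lower bound, the 3 vertices {1, 2, 3} are pairwise adjacent, and any tree decomposition puts a clique entirely inside one bag — forcing width ≥ 2. Combining the bounds, tw(G) = 2.

Treewidth 2.
One such decomposition:
Bags: B1 = {1, 3, 4}  B2 = {1, 2, 3}
Tree: B1–B2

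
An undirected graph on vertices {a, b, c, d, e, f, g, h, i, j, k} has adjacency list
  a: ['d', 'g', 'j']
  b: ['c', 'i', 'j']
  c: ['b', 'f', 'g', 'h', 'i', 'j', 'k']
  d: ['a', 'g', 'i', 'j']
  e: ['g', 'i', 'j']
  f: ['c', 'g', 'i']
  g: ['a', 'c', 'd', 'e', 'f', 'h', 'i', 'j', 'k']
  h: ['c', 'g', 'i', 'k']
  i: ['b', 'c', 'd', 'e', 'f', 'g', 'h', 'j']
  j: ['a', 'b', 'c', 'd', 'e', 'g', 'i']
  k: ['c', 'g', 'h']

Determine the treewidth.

A width-3 tree decomposition is:
Bags: B1 = {d, g, i, j}  B2 = {c, g, i, j}  B3 = {c, f, g, i}  B4 = {c, g, h, i}  B5 = {a, d, g, j}  B6 = {e, g, i, j}  B7 = {c, g, h, k}  B8 = {b, c, i, j}
Tree: B1–B2, B2–B3, B3–B4, B1–B5, B2–B6, B4–B7, B2–B8
Every bag has size at most 4, so the width is 4 − 1 = 3 and tw(G) ≤ 3. Conversely, {a, d, g, j} is a clique of size 4, and the vertices of any clique must share a bag in every tree decomposition; so some bag has ≥ 4 vertices and tw(G) ≥ 3. Therefore the treewidth is 3.

3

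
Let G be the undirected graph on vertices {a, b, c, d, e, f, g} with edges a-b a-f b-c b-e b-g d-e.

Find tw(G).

1

A width-1 tree decomposition is:
Bags: B1 = {b, e}  B2 = {a, b}  B3 = {d, e}  B4 = {b, g}  B5 = {a, f}  B6 = {b, c}
Tree: B1–B2, B1–B3, B2–B4, B2–B5, B2–B6
Each bag holds 2 vertices, so the decomposition has width 1, which upper-bounds the treewidth. G has an edge, so its treewidth is at least 1. Combining the bounds, tw(G) = 1.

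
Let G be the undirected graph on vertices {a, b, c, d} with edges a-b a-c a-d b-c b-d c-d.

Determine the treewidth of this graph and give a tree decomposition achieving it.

Treewidth 3.
Bags: B1 = {a, b, c, d}
Tree: (single bag)

A single bag containing all 4 vertices is trivially a valid decomposition of width 3. For the lower bound, the 4 vertices {a, b, c, d} are pairwise adjacent, and any tree decomposition puts a clique entirely inside one bag — forcing width ≥ 3. Hence tw(G) = 3 exactly.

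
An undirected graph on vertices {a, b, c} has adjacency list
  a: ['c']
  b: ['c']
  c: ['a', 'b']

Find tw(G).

1

A width-1 tree decomposition is:
Bags: B1 = {b, c}  B2 = {a, c}
Tree: B1–B2
Each bag holds 2 vertices, so the decomposition has width 1, which upper-bounds the treewidth. Any graph with an edge has treewidth ≥ 1, and G has the edge c–b. Combining the bounds, tw(G) = 1.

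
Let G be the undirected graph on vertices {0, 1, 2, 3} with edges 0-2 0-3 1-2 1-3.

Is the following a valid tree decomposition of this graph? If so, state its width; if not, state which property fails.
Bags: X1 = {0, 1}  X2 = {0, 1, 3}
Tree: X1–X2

No — vertex 2 appears in no bag.

A tree decomposition must satisfy three properties: every vertex lies in some bag; for every edge, both endpoints lie together in some bag; and for every vertex, the bags containing it form a connected subtree. Here vertex 2 appears in no bag, so the decomposition is invalid.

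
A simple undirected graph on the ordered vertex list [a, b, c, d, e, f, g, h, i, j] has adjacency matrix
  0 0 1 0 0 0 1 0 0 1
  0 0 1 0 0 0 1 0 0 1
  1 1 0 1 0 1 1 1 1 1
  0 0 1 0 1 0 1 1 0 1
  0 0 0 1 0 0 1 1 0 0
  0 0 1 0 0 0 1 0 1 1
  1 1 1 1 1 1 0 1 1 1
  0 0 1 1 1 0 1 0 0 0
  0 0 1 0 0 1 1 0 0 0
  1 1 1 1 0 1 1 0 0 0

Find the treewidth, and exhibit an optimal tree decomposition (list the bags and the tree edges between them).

Every bag has size at most 4, so the width is 4 − 1 = 3 and tw(G) ≤ 3. Conversely, {d, e, g, h} is a clique of size 4, and the vertices of any clique must share a bag in every tree decomposition; so some bag has ≥ 4 vertices and tw(G) ≥ 3. The upper and lower bounds meet at 3, so that is the treewidth.

Treewidth 3.
One optimal decomposition is:
Bags: B1 = {c, d, g, h}  B2 = {c, d, g, j}  B3 = {c, f, g, j}  B4 = {c, f, g, i}  B5 = {d, e, g, h}  B6 = {a, c, g, j}  B7 = {b, c, g, j}
Tree: B1–B2, B2–B3, B3–B4, B1–B5, B2–B6, B2–B7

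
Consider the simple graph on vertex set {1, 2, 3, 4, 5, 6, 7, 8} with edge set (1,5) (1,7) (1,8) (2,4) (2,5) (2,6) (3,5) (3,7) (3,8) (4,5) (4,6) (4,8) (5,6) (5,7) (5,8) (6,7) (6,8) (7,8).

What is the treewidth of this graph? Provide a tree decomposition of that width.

Treewidth 3.
One optimal decomposition is:
Bags: B1 = {5, 6, 7, 8}  B2 = {4, 5, 6, 8}  B3 = {1, 5, 7, 8}  B4 = {2, 4, 5, 6}  B5 = {3, 5, 7, 8}
Tree: B1–B2, B1–B3, B2–B4, B1–B5

The largest bag has 4 vertices, giving width 3; this decomposition certifies tw(G) ≤ 3. Conversely, {4, 5, 6, 8} is a clique of size 4, and the vertices of any clique must share a bag in every tree decomposition; so some bag has ≥ 4 vertices and tw(G) ≥ 3. The upper and lower bounds meet at 3, so that is the treewidth.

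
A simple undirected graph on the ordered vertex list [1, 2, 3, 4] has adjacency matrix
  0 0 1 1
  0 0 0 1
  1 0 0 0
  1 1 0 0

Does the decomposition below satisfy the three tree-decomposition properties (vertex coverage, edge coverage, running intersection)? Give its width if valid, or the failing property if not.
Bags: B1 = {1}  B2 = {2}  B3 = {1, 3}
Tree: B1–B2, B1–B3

A tree decomposition must satisfy three properties: every vertex lies in some bag; for every edge, both endpoints lie together in some bag; and for every vertex, the bags containing it form a connected subtree. Here vertex 4 appears in no bag, so the decomposition is invalid.

No — vertex 4 appears in no bag.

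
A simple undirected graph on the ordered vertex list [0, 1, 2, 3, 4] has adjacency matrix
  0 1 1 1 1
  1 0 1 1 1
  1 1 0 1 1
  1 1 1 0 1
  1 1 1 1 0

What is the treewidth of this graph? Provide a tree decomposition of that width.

Treewidth 4.
One such decomposition:
Bags: B1 = {0, 1, 2, 3, 4}
Tree: (single bag)

With just one bag of size 5, the width is 5 − 1 = 4, so tw(G) ≤ 4. On the other hand G contains the 5-clique {0, 1, 2, 3, 4}. A clique must lie in a single bag of any decomposition, so no decomposition can have width below 4. Hence tw(G) = 4 exactly.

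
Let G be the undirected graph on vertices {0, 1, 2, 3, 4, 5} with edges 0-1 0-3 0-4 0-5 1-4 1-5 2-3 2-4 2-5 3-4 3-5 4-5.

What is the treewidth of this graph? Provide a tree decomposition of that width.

Each bag holds 4 vertices, so the decomposition has width 3, which upper-bounds the treewidth. On the other hand G contains the 4-clique {0, 1, 4, 5}. A clique must lie in a single bag of any decomposition, so no decomposition can have width below 3. Therefore the treewidth is 3.

Treewidth 3.
Bags: B1 = {0, 3, 4, 5}  B2 = {2, 3, 4, 5}  B3 = {0, 1, 4, 5}
Tree: B1–B2, B1–B3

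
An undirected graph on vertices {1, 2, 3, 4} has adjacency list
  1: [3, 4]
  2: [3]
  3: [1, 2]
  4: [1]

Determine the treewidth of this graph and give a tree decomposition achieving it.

Treewidth 1.
One optimal decomposition is:
Bags: B1 = {2, 3}  B2 = {1, 3}  B3 = {1, 4}
Tree: B1–B2, B2–B3

The largest bag has 2 vertices, giving width 1; this decomposition certifies tw(G) ≤ 1. Since G has at least one edge (e.g. 2–3), it is not an edgeless graph, so tw(G) ≥ 1. Hence tw(G) = 1 exactly.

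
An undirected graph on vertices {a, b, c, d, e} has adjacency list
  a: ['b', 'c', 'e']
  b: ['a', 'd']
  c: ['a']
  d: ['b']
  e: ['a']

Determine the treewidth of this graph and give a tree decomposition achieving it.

Treewidth 1.
Bags: B1 = {a, b}  B2 = {a, c}  B3 = {a, e}  B4 = {b, d}
Tree: B1–B2, B1–B3, B1–B4

The largest bag has 2 vertices, giving width 1; this decomposition certifies tw(G) ≤ 1. Any graph with an edge has treewidth ≥ 1, and G has the edge b–a. Therefore the treewidth is 1.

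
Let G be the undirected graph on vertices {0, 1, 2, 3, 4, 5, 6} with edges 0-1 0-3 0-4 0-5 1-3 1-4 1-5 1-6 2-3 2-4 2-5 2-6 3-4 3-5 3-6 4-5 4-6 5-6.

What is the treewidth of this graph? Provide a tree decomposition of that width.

Every bag has size at most 5, so the width is 5 − 1 = 4 and tw(G) ≤ 4. For the lower bound, the 5 vertices {0, 1, 3, 4, 5} are pairwise adjacent, and any tree decomposition puts a clique entirely inside one bag — forcing width ≥ 4. Combining the bounds, tw(G) = 4.

Treewidth 4.
Bags: B1 = {1, 3, 4, 5, 6}  B2 = {0, 1, 3, 4, 5}  B3 = {2, 3, 4, 5, 6}
Tree: B1–B2, B1–B3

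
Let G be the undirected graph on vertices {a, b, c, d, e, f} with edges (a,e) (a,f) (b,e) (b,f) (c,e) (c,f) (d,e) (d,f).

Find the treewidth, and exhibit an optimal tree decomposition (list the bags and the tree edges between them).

Treewidth 2.
One such decomposition:
Bags: B1 = {a, e, f}  B2 = {d, e, f}  B3 = {c, e, f}  B4 = {b, e, f}
Tree: B1–B2, B2–B3, B3–B4

The largest bag has 3 vertices, giving width 2; this decomposition certifies tw(G) ≤ 2. Since a–e–d–f–a is a cycle in G, G is not acyclic. Forests are exactly the graphs of treewidth ≤ 1, so tw(G) ≥ 2. Hence tw(G) = 2 exactly.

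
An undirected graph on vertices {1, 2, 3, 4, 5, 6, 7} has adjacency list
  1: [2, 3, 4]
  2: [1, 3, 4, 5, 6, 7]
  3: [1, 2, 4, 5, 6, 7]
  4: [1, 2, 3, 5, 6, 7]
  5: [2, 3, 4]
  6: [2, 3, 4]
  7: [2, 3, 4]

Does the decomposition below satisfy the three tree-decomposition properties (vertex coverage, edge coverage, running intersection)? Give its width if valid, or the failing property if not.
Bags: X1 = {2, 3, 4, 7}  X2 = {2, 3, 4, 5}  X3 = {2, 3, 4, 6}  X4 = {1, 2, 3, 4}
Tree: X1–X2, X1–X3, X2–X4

Yes; width 3.

Checking the three conditions: (i) the bags cover all of {1, 2, 3, 4, 5, 6, 7}; (ii) for each edge, some bag contains both endpoints; (iii) the bags containing any fixed vertex form a subtree. All hold, so the decomposition is valid with width 4 − 1 = 3.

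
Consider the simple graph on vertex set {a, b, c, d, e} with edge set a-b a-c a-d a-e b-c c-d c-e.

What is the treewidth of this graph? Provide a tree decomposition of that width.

Treewidth 2.
One optimal decomposition is:
Bags: B1 = {a, c, e}  B2 = {a, c, d}  B3 = {a, b, c}
Tree: B1–B2, B1–B3

Each bag holds 3 vertices, so the decomposition has width 2, which upper-bounds the treewidth. On the other hand G contains the 3-clique {a, c, d}. A clique must lie in a single bag of any decomposition, so no decomposition can have width below 2. Hence tw(G) = 2 exactly.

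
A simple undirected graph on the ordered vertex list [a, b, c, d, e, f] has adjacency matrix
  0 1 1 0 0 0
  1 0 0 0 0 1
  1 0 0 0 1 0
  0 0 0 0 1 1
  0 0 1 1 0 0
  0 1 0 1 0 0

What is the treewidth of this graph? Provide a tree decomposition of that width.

Treewidth 2.
Bags: B1 = {a, b, c}  B2 = {b, c, e}  B3 = {b, d, e}  B4 = {b, d, f}
Tree: B1–B2, B2–B3, B3–B4

Every bag has size at most 3, so the width is 3 − 1 = 2 and tw(G) ≤ 2. For the lower bound, G contains the cycle b–a–c–e–d–f–b, so G is not a forest; only forests have treewidth ≤ 1, hence tw(G) ≥ 2. Therefore the treewidth is 2.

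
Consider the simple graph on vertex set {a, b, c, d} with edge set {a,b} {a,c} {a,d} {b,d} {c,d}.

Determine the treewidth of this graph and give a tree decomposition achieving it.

Treewidth 2.
Bags: B1 = {a, c, d}  B2 = {a, b, d}
Tree: B1–B2

The largest bag has 3 vertices, giving width 2; this decomposition certifies tw(G) ≤ 2. On the other hand G contains the 3-clique {a, c, d}. A clique must lie in a single bag of any decomposition, so no decomposition can have width below 2. Hence tw(G) = 2 exactly.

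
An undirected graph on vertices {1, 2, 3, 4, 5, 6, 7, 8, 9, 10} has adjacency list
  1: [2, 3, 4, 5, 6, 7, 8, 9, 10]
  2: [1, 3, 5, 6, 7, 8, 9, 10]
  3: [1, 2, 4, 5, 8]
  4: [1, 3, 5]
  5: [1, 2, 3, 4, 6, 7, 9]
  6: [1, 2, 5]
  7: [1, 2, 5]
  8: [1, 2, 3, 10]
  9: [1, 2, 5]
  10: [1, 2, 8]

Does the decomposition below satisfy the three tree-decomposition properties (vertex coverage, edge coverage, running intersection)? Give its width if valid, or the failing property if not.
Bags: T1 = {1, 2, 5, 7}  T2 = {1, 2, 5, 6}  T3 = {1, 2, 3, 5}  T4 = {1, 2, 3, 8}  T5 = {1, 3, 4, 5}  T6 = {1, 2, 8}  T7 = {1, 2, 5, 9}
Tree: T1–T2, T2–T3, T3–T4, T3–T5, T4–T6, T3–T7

No — vertex 10 appears in no bag.

A tree decomposition must satisfy three properties: every vertex lies in some bag; for every edge, both endpoints lie together in some bag; and for every vertex, the bags containing it form a connected subtree. Here vertex 10 appears in no bag, so the decomposition is invalid.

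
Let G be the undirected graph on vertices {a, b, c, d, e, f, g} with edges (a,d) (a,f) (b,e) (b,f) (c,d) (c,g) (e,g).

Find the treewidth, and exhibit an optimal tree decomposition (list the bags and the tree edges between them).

Treewidth 2.
One such decomposition:
Bags: B1 = {b, e, f}  B2 = {a, e, f}  B3 = {a, d, e}  B4 = {c, d, e}  B5 = {c, e, g}
Tree: B1–B2, B2–B3, B3–B4, B4–B5

Every bag has size at most 3, so the width is 3 − 1 = 2 and tw(G) ≤ 2. The edges e–b–f–a–d–c–g–e form a cycle, so G is not a tree and its treewidth is at least 2. The upper and lower bounds meet at 2, so that is the treewidth.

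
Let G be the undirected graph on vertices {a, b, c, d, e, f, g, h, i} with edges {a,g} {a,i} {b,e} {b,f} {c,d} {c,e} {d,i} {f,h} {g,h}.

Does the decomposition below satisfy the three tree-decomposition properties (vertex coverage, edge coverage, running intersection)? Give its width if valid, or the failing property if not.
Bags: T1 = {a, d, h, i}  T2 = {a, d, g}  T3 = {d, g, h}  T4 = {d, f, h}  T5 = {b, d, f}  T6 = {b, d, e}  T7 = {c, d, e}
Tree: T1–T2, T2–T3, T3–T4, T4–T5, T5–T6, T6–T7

A tree decomposition must satisfy three properties: every vertex lies in some bag; for every edge, both endpoints lie together in some bag; and for every vertex, the bags containing it form a connected subtree. Here bags containing vertex h are not connected in the tree, so the decomposition is invalid.

No — bags containing vertex h are not connected in the tree.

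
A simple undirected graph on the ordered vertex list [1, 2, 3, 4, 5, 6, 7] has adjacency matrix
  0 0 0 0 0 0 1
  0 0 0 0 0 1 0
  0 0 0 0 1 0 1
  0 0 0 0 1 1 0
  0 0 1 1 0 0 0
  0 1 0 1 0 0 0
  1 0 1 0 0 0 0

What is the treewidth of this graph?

A width-1 tree decomposition is:
Bags: B1 = {1, 7}  B2 = {3, 7}  B3 = {3, 5}  B4 = {4, 5}  B5 = {4, 6}  B6 = {2, 6}
Tree: B1–B2, B2–B3, B3–B4, B4–B5, B5–B6
The largest bag has 2 vertices, giving width 1; this decomposition certifies tw(G) ≤ 1. Since G has at least one edge (e.g. 1–7), it is not an edgeless graph, so tw(G) ≥ 1. Hence tw(G) = 1 exactly.

1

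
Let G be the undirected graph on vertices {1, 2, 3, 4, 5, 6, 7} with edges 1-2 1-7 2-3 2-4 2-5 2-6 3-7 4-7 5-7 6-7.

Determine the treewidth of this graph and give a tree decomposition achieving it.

The largest bag has 3 vertices, giving width 2; this decomposition certifies tw(G) ≤ 2. Since 7–3–2–4–7 is a cycle in G, G is not acyclic. Forests are exactly the graphs of treewidth ≤ 1, so tw(G) ≥ 2. The upper and lower bounds meet at 2, so that is the treewidth.

Treewidth 2.
Bags: B1 = {2, 3, 7}  B2 = {2, 4, 7}  B3 = {2, 5, 7}  B4 = {1, 2, 7}  B5 = {2, 6, 7}
Tree: B1–B2, B2–B3, B3–B4, B4–B5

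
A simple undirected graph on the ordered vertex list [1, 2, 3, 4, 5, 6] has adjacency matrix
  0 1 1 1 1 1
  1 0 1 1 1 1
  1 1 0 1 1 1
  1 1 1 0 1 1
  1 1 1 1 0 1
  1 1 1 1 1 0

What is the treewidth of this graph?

A width-5 tree decomposition is:
Bags: B1 = {1, 2, 3, 4, 5, 6}
Tree: (single bag)
A single bag containing all 6 vertices is trivially a valid decomposition of width 5. For the lower bound, the 6 vertices {1, 2, 3, 4, 5, 6} are pairwise adjacent, and any tree decomposition puts a clique entirely inside one bag — forcing width ≥ 5. Hence tw(G) = 5 exactly.

5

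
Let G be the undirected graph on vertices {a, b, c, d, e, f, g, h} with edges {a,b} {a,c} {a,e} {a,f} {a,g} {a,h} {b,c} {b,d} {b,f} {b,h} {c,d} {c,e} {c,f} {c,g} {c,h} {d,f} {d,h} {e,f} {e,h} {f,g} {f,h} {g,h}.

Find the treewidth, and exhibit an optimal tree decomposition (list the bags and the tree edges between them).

The largest bag has 5 vertices, giving width 4; this decomposition certifies tw(G) ≤ 4. On the other hand G contains the 5-clique {b, c, d, f, h}. A clique must lie in a single bag of any decomposition, so no decomposition can have width below 4. The upper and lower bounds meet at 4, so that is the treewidth.

Treewidth 4.
One such decomposition:
Bags: B1 = {a, b, c, f, h}  B2 = {b, c, d, f, h}  B3 = {a, c, e, f, h}  B4 = {a, c, f, g, h}
Tree: B1–B2, B1–B3, B1–B4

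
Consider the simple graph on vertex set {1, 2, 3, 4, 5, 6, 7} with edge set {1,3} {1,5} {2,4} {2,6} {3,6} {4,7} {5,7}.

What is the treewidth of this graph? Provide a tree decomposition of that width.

Treewidth 2.
One such decomposition:
Bags: B1 = {1, 3, 6}  B2 = {1, 5, 6}  B3 = {5, 6, 7}  B4 = {4, 6, 7}  B5 = {2, 4, 6}
Tree: B1–B2, B2–B3, B3–B4, B4–B5

Every bag has size at most 3, so the width is 3 − 1 = 2 and tw(G) ≤ 2. The edges 6–3–1–5–7–4–2–6 form a cycle, so G is not a tree and its treewidth is at least 2. Therefore the treewidth is 2.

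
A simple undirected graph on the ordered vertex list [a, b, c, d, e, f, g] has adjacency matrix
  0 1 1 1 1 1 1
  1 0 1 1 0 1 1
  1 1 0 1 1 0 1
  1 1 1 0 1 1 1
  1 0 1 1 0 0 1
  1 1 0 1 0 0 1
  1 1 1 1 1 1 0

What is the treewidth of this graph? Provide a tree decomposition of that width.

Treewidth 4.
One such decomposition:
Bags: B1 = {a, b, d, f, g}  B2 = {a, b, c, d, g}  B3 = {a, c, d, e, g}
Tree: B1–B2, B2–B3

The largest bag has 5 vertices, giving width 4; this decomposition certifies tw(G) ≤ 4. Conversely, {a, c, d, e, g} is a clique of size 5, and the vertices of any clique must share a bag in every tree decomposition; so some bag has ≥ 5 vertices and tw(G) ≥ 4. Combining the bounds, tw(G) = 4.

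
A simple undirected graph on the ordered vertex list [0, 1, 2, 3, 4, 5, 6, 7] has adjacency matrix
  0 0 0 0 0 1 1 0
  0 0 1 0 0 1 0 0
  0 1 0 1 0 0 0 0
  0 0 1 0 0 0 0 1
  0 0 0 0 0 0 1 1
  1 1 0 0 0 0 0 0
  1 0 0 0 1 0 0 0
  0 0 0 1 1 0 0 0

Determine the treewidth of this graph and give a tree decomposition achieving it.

Each bag holds 3 vertices, so the decomposition has width 2, which upper-bounds the treewidth. For the lower bound, G contains the cycle 2–1–5–0–6–4–7–3–2, so G is not a forest; only forests have treewidth ≤ 1, hence tw(G) ≥ 2. Therefore the treewidth is 2.

Treewidth 2.
Bags: B1 = {1, 2, 5}  B2 = {0, 2, 5}  B3 = {0, 2, 6}  B4 = {2, 4, 6}  B5 = {2, 4, 7}  B6 = {2, 3, 7}
Tree: B1–B2, B2–B3, B3–B4, B4–B5, B5–B6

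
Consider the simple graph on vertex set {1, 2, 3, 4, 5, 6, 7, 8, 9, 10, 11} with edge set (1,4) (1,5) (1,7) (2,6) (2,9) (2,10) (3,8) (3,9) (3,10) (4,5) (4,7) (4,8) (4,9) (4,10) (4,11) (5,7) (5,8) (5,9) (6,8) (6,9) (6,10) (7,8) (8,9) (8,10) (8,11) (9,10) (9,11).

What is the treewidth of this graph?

A width-3 tree decomposition is:
Bags: B1 = {4, 8, 9, 10}  B2 = {6, 8, 9, 10}  B3 = {4, 5, 8, 9}  B4 = {4, 5, 7, 8}  B5 = {3, 8, 9, 10}  B6 = {2, 6, 9, 10}  B7 = {1, 4, 5, 7}  B8 = {4, 8, 9, 11}
Tree: B1–B2, B1–B3, B3–B4, B2–B5, B2–B6, B4–B7, B3–B8
Each bag holds 4 vertices, so the decomposition has width 3, which upper-bounds the treewidth. Conversely, {3, 8, 9, 10} is a clique of size 4, and the vertices of any clique must share a bag in every tree decomposition; so some bag has ≥ 4 vertices and tw(G) ≥ 3. Combining the bounds, tw(G) = 3.

3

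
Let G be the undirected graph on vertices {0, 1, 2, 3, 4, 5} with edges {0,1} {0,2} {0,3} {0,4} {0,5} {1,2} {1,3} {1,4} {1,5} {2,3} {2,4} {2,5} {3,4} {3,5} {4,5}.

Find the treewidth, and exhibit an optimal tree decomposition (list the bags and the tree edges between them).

A single bag containing all 6 vertices is trivially a valid decomposition of width 5. Conversely, {0, 1, 2, 3, 4, 5} is a clique of size 6, and the vertices of any clique must share a bag in every tree decomposition; so some bag has ≥ 6 vertices and tw(G) ≥ 5. The upper and lower bounds meet at 5, so that is the treewidth.

Treewidth 5.
One optimal decomposition is:
Bags: B1 = {0, 1, 2, 3, 4, 5}
Tree: (single bag)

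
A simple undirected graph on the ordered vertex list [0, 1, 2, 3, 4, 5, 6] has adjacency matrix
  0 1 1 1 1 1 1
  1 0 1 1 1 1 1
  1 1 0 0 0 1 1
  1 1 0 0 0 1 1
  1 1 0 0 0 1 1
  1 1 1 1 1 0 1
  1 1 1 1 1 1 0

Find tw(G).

4

A width-4 tree decomposition is:
Bags: B1 = {0, 1, 3, 5, 6}  B2 = {0, 1, 2, 5, 6}  B3 = {0, 1, 4, 5, 6}
Tree: B1–B2, B1–B3
Every bag has size at most 5, so the width is 5 − 1 = 4 and tw(G) ≤ 4. Conversely, {0, 1, 2, 5, 6} is a clique of size 5, and the vertices of any clique must share a bag in every tree decomposition; so some bag has ≥ 5 vertices and tw(G) ≥ 4. Therefore the treewidth is 4.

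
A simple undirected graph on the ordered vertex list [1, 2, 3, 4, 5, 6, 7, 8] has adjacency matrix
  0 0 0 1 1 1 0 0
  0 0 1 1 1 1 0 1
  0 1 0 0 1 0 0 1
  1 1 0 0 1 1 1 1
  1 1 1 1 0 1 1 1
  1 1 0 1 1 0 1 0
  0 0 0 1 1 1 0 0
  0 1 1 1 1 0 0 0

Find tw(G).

3

A width-3 tree decomposition is:
Bags: B1 = {2, 4, 5, 8}  B2 = {2, 4, 5, 6}  B3 = {4, 5, 6, 7}  B4 = {1, 4, 5, 6}  B5 = {2, 3, 5, 8}
Tree: B1–B2, B2–B3, B2–B4, B1–B5
Every bag has size at most 4, so the width is 4 − 1 = 3 and tw(G) ≤ 3. On the other hand G contains the 4-clique {2, 3, 5, 8}. A clique must lie in a single bag of any decomposition, so no decomposition can have width below 3. Therefore the treewidth is 3.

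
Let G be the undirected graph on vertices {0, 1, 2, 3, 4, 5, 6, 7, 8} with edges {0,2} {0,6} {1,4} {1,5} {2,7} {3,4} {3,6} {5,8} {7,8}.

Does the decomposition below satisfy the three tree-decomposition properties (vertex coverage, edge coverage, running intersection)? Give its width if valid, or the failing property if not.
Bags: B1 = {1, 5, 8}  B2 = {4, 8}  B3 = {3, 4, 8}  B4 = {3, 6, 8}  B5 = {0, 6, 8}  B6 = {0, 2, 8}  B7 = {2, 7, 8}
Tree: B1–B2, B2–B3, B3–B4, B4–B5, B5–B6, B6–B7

A tree decomposition must satisfy three properties: every vertex lies in some bag; for every edge, both endpoints lie together in some bag; and for every vertex, the bags containing it form a connected subtree. Here edge (1,4) lies in no bag, so the decomposition is invalid.

No — edge (1,4) lies in no bag.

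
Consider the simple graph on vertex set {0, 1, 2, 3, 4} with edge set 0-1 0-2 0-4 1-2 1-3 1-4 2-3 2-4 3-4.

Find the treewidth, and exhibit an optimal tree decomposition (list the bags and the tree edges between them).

The largest bag has 4 vertices, giving width 3; this decomposition certifies tw(G) ≤ 3. For the lower bound, the 4 vertices {0, 1, 2, 4} are pairwise adjacent, and any tree decomposition puts a clique entirely inside one bag — forcing width ≥ 3. Hence tw(G) = 3 exactly.

Treewidth 3.
Bags: B1 = {1, 2, 3, 4}  B2 = {0, 1, 2, 4}
Tree: B1–B2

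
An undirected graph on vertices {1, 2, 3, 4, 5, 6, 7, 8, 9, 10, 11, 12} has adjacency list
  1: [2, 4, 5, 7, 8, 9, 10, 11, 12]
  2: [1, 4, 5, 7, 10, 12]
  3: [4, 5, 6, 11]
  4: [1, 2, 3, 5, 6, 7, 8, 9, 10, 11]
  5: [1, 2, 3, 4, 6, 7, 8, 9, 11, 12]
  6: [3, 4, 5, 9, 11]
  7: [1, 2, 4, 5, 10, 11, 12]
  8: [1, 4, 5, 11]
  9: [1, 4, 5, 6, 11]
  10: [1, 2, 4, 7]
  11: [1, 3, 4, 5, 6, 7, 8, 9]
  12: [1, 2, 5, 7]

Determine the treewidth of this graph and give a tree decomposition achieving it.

Treewidth 4.
One such decomposition:
Bags: B1 = {1, 2, 4, 5, 7}  B2 = {1, 2, 5, 7, 12}  B3 = {1, 4, 5, 7, 11}  B4 = {1, 4, 5, 8, 11}  B5 = {1, 4, 5, 9, 11}  B6 = {4, 5, 6, 9, 11}  B7 = {1, 2, 4, 7, 10}  B8 = {3, 4, 5, 6, 11}
Tree: B1–B2, B1–B3, B3–B4, B3–B5, B5–B6, B1–B7, B6–B8

The largest bag has 5 vertices, giving width 4; this decomposition certifies tw(G) ≤ 4. On the other hand G contains the 5-clique {1, 2, 4, 7, 10}. A clique must lie in a single bag of any decomposition, so no decomposition can have width below 4. Therefore the treewidth is 4.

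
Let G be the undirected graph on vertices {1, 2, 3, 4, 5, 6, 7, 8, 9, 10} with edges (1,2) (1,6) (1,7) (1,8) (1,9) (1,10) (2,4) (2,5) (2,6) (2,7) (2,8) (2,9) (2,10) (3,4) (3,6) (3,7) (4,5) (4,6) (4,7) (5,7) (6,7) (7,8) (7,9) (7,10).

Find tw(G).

3

A width-3 tree decomposition is:
Bags: B1 = {2, 4, 6, 7}  B2 = {1, 2, 6, 7}  B3 = {2, 4, 5, 7}  B4 = {1, 2, 7, 10}  B5 = {3, 4, 6, 7}  B6 = {1, 2, 7, 9}  B7 = {1, 2, 7, 8}
Tree: B1–B2, B1–B3, B2–B4, B1–B5, B4–B6, B6–B7
Every bag has size at most 4, so the width is 4 − 1 = 3 and tw(G) ≤ 3. Conversely, {1, 2, 7, 8} is a clique of size 4, and the vertices of any clique must share a bag in every tree decomposition; so some bag has ≥ 4 vertices and tw(G) ≥ 3. Hence tw(G) = 3 exactly.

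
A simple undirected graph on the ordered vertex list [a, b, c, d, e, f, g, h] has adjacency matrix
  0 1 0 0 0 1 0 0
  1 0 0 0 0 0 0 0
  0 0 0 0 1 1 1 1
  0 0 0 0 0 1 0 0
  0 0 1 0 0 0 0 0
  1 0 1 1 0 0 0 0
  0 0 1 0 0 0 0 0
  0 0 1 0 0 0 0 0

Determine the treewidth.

A width-1 tree decomposition is:
Bags: B1 = {c, f}  B2 = {a, f}  B3 = {d, f}  B4 = {a, b}  B5 = {c, h}  B6 = {c, e}  B7 = {c, g}
Tree: B1–B2, B2–B3, B2–B4, B1–B5, B1–B6, B5–B7
Each bag holds 2 vertices, so the decomposition has width 1, which upper-bounds the treewidth. Since G has at least one edge (e.g. c–f), it is not an edgeless graph, so tw(G) ≥ 1. Therefore the treewidth is 1.

1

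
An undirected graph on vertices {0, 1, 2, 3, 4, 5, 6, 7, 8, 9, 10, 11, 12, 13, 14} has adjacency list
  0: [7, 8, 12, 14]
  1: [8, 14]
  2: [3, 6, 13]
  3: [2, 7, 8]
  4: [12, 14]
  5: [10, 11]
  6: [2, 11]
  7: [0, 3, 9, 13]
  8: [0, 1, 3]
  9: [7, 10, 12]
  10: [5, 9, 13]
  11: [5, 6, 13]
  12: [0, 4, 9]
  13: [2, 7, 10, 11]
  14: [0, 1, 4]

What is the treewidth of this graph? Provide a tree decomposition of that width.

Each bag holds 4 vertices, so the decomposition has width 3, which upper-bounds the treewidth. For the lower bound: the 4 vertex sets {5,6,11}, {2}, {13}, {3,7,9,10} are disjoint, each induces a connected subgraph, and every pair is joined by at least one edge of G. Contracting each set to a single vertex therefore yields K_{4} as a minor, and since treewidth is minor-monotone, tw(G) ≥ tw(K_{4}) = 3. Combining the bounds, tw(G) = 3.

Treewidth 3.
One such decomposition:
Bags: B1 = {2, 5, 6, 11}  B2 = {2, 5, 11, 13}  B3 = {2, 5, 10, 13}  B4 = {2, 3, 10, 13}  B5 = {3, 7, 10, 13}  B6 = {3, 7, 9, 10}  B7 = {3, 7, 8, 9}  B8 = {0, 7, 8, 9}  B9 = {0, 8, 9, 12}  B10 = {0, 1, 8, 12}  B11 = {0, 1, 12, 14}  B12 = {1, 4, 12, 14}
Tree: B1–B2, B2–B3, B3–B4, B4–B5, B5–B6, B6–B7, B7–B8, B8–B9, B9–B10, B10–B11, B11–B12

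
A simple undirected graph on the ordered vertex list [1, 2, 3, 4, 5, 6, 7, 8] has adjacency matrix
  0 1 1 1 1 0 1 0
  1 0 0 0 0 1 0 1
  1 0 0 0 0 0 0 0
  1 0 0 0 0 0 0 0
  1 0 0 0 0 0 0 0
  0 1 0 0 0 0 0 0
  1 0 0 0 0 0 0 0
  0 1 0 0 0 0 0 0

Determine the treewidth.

A width-1 tree decomposition is:
Bags: B1 = {2, 8}  B2 = {1, 2}  B3 = {1, 4}  B4 = {1, 7}  B5 = {1, 5}  B6 = {1, 3}  B7 = {2, 6}
Tree: B1–B2, B2–B3, B3–B4, B3–B5, B2–B6, B1–B7
The largest bag has 2 vertices, giving width 1; this decomposition certifies tw(G) ≤ 1. Any graph with an edge has treewidth ≥ 1, and G has the edge 8–2. Therefore the treewidth is 1.

1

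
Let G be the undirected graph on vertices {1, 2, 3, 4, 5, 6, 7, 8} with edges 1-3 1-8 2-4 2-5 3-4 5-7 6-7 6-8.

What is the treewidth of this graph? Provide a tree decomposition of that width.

Each bag holds 3 vertices, so the decomposition has width 2, which upper-bounds the treewidth. Since 1–8–6–7–5–2–4–3–1 is a cycle in G, G is not acyclic. Forests are exactly the graphs of treewidth ≤ 1, so tw(G) ≥ 2. Therefore the treewidth is 2.

Treewidth 2.
One such decomposition:
Bags: B1 = {1, 6, 8}  B2 = {1, 6, 7}  B3 = {1, 5, 7}  B4 = {1, 2, 5}  B5 = {1, 2, 4}  B6 = {1, 3, 4}
Tree: B1–B2, B2–B3, B3–B4, B4–B5, B5–B6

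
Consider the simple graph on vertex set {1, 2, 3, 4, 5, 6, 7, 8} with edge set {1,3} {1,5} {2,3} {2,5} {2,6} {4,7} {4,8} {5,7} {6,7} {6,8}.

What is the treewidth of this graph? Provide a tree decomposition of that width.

The largest bag has 3 vertices, giving width 2; this decomposition certifies tw(G) ≤ 2. The edges 1–3–2–5–1 form a cycle, so G is not a tree and its treewidth is at least 2. Therefore the treewidth is 2.

Treewidth 2.
Bags: B1 = {1, 3, 5}  B2 = {2, 3, 5}  B3 = {2, 5, 7}  B4 = {2, 6, 7}  B5 = {4, 6, 7}  B6 = {4, 6, 8}
Tree: B1–B2, B2–B3, B3–B4, B4–B5, B5–B6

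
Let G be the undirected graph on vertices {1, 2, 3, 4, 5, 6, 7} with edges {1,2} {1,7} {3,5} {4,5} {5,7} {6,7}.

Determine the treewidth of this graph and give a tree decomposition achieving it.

The largest bag has 2 vertices, giving width 1; this decomposition certifies tw(G) ≤ 1. Any graph with an edge has treewidth ≥ 1, and G has the edge 7–1. Combining the bounds, tw(G) = 1.

Treewidth 1.
One such decomposition:
Bags: B1 = {1, 7}  B2 = {5, 7}  B3 = {4, 5}  B4 = {3, 5}  B5 = {6, 7}  B6 = {1, 2}
Tree: B1–B2, B2–B3, B3–B4, B2–B5, B1–B6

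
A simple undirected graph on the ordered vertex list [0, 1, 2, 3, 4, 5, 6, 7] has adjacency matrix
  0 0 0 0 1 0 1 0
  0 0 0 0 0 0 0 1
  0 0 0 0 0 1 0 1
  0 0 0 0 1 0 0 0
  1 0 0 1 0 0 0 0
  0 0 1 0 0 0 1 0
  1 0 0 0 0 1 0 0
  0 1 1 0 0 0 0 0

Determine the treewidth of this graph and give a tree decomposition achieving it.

Every bag has size at most 2, so the width is 2 − 1 = 1 and tw(G) ≤ 1. G has an edge, so its treewidth is at least 1. Combining the bounds, tw(G) = 1.

Treewidth 1.
One optimal decomposition is:
Bags: B1 = {3, 4}  B2 = {0, 4}  B3 = {0, 6}  B4 = {5, 6}  B5 = {2, 5}  B6 = {2, 7}  B7 = {1, 7}
Tree: B1–B2, B2–B3, B3–B4, B4–B5, B5–B6, B6–B7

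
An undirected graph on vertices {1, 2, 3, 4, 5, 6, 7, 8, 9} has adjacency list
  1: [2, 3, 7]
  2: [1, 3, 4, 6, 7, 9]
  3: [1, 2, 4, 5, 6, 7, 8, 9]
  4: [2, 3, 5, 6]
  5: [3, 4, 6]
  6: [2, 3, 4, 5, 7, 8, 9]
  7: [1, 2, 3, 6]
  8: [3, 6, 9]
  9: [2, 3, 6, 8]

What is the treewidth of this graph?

A width-3 tree decomposition is:
Bags: B1 = {1, 2, 3, 7}  B2 = {2, 3, 6, 7}  B3 = {2, 3, 6, 9}  B4 = {2, 3, 4, 6}  B5 = {3, 4, 5, 6}  B6 = {3, 6, 8, 9}
Tree: B1–B2, B2–B3, B3–B4, B4–B5, B3–B6
Each bag holds 4 vertices, so the decomposition has width 3, which upper-bounds the treewidth. On the other hand G contains the 4-clique {1, 2, 3, 7}. A clique must lie in a single bag of any decomposition, so no decomposition can have width below 3. Hence tw(G) = 3 exactly.

3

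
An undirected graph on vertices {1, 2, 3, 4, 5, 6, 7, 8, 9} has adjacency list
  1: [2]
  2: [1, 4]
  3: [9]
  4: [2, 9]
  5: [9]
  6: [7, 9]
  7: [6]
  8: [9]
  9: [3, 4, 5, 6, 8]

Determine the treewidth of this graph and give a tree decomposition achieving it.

Every bag has size at most 2, so the width is 2 − 1 = 1 and tw(G) ≤ 1. G has an edge, so its treewidth is at least 1. The upper and lower bounds meet at 1, so that is the treewidth.

Treewidth 1.
One such decomposition:
Bags: B1 = {4, 9}  B2 = {8, 9}  B3 = {2, 4}  B4 = {6, 9}  B5 = {1, 2}  B6 = {3, 9}  B7 = {5, 9}  B8 = {6, 7}
Tree: B1–B2, B1–B3, B2–B4, B3–B5, B1–B6, B2–B7, B4–B8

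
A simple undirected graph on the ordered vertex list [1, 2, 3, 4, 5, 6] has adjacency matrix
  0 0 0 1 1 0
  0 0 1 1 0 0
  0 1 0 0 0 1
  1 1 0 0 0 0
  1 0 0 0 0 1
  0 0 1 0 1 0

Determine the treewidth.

A width-2 tree decomposition is:
Bags: B1 = {1, 5, 6}  B2 = {1, 3, 6}  B3 = {1, 2, 3}  B4 = {1, 2, 4}
Tree: B1–B2, B2–B3, B3–B4
The largest bag has 3 vertices, giving width 2; this decomposition certifies tw(G) ≤ 2. The edges 1–5–6–3–2–4–1 form a cycle, so G is not a tree and its treewidth is at least 2. Therefore the treewidth is 2.

2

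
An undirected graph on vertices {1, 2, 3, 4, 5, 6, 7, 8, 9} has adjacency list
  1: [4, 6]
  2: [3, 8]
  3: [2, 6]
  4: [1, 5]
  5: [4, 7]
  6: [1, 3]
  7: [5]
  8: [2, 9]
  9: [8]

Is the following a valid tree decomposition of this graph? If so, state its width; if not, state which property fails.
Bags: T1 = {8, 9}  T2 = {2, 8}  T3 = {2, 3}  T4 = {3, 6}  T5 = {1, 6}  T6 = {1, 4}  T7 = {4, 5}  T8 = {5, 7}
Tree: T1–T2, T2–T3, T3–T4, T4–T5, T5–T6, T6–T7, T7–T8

Yes; width 1.

Every vertex of G appears in some bag (union = {1, 2, 3, 4, 5, 6, 7, 8, 9}); every edge is covered by a bag; and for each vertex v the set of bags containing v is connected in the bag tree. The decomposition is therefore valid. The largest bag has 2 vertices, so the width is 1.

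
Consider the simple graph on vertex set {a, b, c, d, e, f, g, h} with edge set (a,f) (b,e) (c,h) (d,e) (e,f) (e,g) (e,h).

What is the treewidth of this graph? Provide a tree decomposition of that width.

Treewidth 1.
One such decomposition:
Bags: B1 = {a, f}  B2 = {e, f}  B3 = {e, h}  B4 = {b, e}  B5 = {e, g}  B6 = {d, e}  B7 = {c, h}
Tree: B1–B2, B2–B3, B3–B4, B4–B5, B3–B6, B3–B7

The largest bag has 2 vertices, giving width 1; this decomposition certifies tw(G) ≤ 1. Any graph with an edge has treewidth ≥ 1, and G has the edge a–f. The upper and lower bounds meet at 1, so that is the treewidth.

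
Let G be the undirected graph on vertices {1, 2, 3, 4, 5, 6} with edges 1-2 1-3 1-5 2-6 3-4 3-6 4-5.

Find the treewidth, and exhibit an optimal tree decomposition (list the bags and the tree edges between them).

The largest bag has 3 vertices, giving width 2; this decomposition certifies tw(G) ≤ 2. The edges 2–6–3–1–2 form a cycle, so G is not a tree and its treewidth is at least 2. Therefore the treewidth is 2.

Treewidth 2.
Bags: B1 = {1, 2, 6}  B2 = {1, 3, 6}  B3 = {1, 3, 5}  B4 = {3, 4, 5}
Tree: B1–B2, B2–B3, B3–B4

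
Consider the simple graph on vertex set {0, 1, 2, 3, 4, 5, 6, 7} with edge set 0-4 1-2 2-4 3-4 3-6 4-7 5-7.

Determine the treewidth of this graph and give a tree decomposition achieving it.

Treewidth 1.
One optimal decomposition is:
Bags: B1 = {2, 4}  B2 = {4, 7}  B3 = {1, 2}  B4 = {5, 7}  B5 = {3, 4}  B6 = {0, 4}  B7 = {3, 6}
Tree: B1–B2, B1–B3, B2–B4, B2–B5, B5–B6, B5–B7

The largest bag has 2 vertices, giving width 1; this decomposition certifies tw(G) ≤ 1. G has an edge, so its treewidth is at least 1. The upper and lower bounds meet at 1, so that is the treewidth.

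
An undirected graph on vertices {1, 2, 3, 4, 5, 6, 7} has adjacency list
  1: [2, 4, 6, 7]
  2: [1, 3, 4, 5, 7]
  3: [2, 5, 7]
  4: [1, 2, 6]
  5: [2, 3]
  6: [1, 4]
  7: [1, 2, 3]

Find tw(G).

A width-2 tree decomposition is:
Bags: B1 = {1, 2, 7}  B2 = {2, 3, 7}  B3 = {2, 3, 5}  B4 = {1, 2, 4}  B5 = {1, 4, 6}
Tree: B1–B2, B2–B3, B1–B4, B4–B5
The largest bag has 3 vertices, giving width 2; this decomposition certifies tw(G) ≤ 2. For the lower bound, the 3 vertices {1, 2, 4} are pairwise adjacent, and any tree decomposition puts a clique entirely inside one bag — forcing width ≥ 2. Hence tw(G) = 2 exactly.

2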